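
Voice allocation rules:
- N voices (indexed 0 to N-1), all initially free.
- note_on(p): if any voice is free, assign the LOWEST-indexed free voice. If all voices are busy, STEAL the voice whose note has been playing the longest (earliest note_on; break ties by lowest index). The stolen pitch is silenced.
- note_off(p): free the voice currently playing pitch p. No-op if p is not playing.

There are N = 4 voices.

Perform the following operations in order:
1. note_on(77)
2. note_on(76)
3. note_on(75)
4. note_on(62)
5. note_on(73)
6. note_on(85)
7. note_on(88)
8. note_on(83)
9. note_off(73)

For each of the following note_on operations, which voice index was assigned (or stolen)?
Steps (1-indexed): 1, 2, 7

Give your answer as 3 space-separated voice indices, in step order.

Op 1: note_on(77): voice 0 is free -> assigned | voices=[77 - - -]
Op 2: note_on(76): voice 1 is free -> assigned | voices=[77 76 - -]
Op 3: note_on(75): voice 2 is free -> assigned | voices=[77 76 75 -]
Op 4: note_on(62): voice 3 is free -> assigned | voices=[77 76 75 62]
Op 5: note_on(73): all voices busy, STEAL voice 0 (pitch 77, oldest) -> assign | voices=[73 76 75 62]
Op 6: note_on(85): all voices busy, STEAL voice 1 (pitch 76, oldest) -> assign | voices=[73 85 75 62]
Op 7: note_on(88): all voices busy, STEAL voice 2 (pitch 75, oldest) -> assign | voices=[73 85 88 62]
Op 8: note_on(83): all voices busy, STEAL voice 3 (pitch 62, oldest) -> assign | voices=[73 85 88 83]
Op 9: note_off(73): free voice 0 | voices=[- 85 88 83]

Answer: 0 1 2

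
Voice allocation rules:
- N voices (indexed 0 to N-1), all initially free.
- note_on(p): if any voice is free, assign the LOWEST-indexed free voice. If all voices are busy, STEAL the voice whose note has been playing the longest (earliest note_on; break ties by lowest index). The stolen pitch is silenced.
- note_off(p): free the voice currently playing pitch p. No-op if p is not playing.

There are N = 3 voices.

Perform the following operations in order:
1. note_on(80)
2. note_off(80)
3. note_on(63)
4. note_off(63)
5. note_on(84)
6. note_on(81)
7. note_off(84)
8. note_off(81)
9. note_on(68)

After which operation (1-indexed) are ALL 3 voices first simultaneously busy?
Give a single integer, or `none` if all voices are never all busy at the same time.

Answer: none

Derivation:
Op 1: note_on(80): voice 0 is free -> assigned | voices=[80 - -]
Op 2: note_off(80): free voice 0 | voices=[- - -]
Op 3: note_on(63): voice 0 is free -> assigned | voices=[63 - -]
Op 4: note_off(63): free voice 0 | voices=[- - -]
Op 5: note_on(84): voice 0 is free -> assigned | voices=[84 - -]
Op 6: note_on(81): voice 1 is free -> assigned | voices=[84 81 -]
Op 7: note_off(84): free voice 0 | voices=[- 81 -]
Op 8: note_off(81): free voice 1 | voices=[- - -]
Op 9: note_on(68): voice 0 is free -> assigned | voices=[68 - -]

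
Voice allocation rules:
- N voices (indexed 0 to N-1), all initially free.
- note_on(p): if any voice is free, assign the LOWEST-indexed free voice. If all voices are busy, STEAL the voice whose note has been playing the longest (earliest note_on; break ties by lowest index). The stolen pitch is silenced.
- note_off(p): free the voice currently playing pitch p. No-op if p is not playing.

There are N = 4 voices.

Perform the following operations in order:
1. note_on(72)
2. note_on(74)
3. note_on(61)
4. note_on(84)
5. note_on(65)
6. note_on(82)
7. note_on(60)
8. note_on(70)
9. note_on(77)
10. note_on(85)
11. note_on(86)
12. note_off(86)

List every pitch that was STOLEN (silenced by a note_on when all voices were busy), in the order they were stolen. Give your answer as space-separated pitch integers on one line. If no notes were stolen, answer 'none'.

Op 1: note_on(72): voice 0 is free -> assigned | voices=[72 - - -]
Op 2: note_on(74): voice 1 is free -> assigned | voices=[72 74 - -]
Op 3: note_on(61): voice 2 is free -> assigned | voices=[72 74 61 -]
Op 4: note_on(84): voice 3 is free -> assigned | voices=[72 74 61 84]
Op 5: note_on(65): all voices busy, STEAL voice 0 (pitch 72, oldest) -> assign | voices=[65 74 61 84]
Op 6: note_on(82): all voices busy, STEAL voice 1 (pitch 74, oldest) -> assign | voices=[65 82 61 84]
Op 7: note_on(60): all voices busy, STEAL voice 2 (pitch 61, oldest) -> assign | voices=[65 82 60 84]
Op 8: note_on(70): all voices busy, STEAL voice 3 (pitch 84, oldest) -> assign | voices=[65 82 60 70]
Op 9: note_on(77): all voices busy, STEAL voice 0 (pitch 65, oldest) -> assign | voices=[77 82 60 70]
Op 10: note_on(85): all voices busy, STEAL voice 1 (pitch 82, oldest) -> assign | voices=[77 85 60 70]
Op 11: note_on(86): all voices busy, STEAL voice 2 (pitch 60, oldest) -> assign | voices=[77 85 86 70]
Op 12: note_off(86): free voice 2 | voices=[77 85 - 70]

Answer: 72 74 61 84 65 82 60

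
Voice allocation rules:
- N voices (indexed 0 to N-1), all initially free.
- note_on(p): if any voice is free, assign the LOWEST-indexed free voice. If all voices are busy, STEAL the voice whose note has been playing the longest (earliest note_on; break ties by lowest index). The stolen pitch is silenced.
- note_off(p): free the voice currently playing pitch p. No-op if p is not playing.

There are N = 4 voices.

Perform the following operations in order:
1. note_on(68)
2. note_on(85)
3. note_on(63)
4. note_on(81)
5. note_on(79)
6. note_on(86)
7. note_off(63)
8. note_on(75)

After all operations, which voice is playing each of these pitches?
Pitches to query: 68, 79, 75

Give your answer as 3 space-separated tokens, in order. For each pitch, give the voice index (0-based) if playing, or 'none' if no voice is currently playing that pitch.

Answer: none 0 2

Derivation:
Op 1: note_on(68): voice 0 is free -> assigned | voices=[68 - - -]
Op 2: note_on(85): voice 1 is free -> assigned | voices=[68 85 - -]
Op 3: note_on(63): voice 2 is free -> assigned | voices=[68 85 63 -]
Op 4: note_on(81): voice 3 is free -> assigned | voices=[68 85 63 81]
Op 5: note_on(79): all voices busy, STEAL voice 0 (pitch 68, oldest) -> assign | voices=[79 85 63 81]
Op 6: note_on(86): all voices busy, STEAL voice 1 (pitch 85, oldest) -> assign | voices=[79 86 63 81]
Op 7: note_off(63): free voice 2 | voices=[79 86 - 81]
Op 8: note_on(75): voice 2 is free -> assigned | voices=[79 86 75 81]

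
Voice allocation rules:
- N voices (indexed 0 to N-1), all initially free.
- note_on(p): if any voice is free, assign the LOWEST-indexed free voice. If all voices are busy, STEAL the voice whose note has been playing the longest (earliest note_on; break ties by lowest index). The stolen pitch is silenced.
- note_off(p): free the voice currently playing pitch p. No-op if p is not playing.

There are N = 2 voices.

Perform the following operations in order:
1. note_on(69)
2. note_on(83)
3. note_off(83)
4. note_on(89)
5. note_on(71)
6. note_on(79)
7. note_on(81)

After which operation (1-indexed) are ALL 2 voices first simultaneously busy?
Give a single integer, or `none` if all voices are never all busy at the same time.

Answer: 2

Derivation:
Op 1: note_on(69): voice 0 is free -> assigned | voices=[69 -]
Op 2: note_on(83): voice 1 is free -> assigned | voices=[69 83]
Op 3: note_off(83): free voice 1 | voices=[69 -]
Op 4: note_on(89): voice 1 is free -> assigned | voices=[69 89]
Op 5: note_on(71): all voices busy, STEAL voice 0 (pitch 69, oldest) -> assign | voices=[71 89]
Op 6: note_on(79): all voices busy, STEAL voice 1 (pitch 89, oldest) -> assign | voices=[71 79]
Op 7: note_on(81): all voices busy, STEAL voice 0 (pitch 71, oldest) -> assign | voices=[81 79]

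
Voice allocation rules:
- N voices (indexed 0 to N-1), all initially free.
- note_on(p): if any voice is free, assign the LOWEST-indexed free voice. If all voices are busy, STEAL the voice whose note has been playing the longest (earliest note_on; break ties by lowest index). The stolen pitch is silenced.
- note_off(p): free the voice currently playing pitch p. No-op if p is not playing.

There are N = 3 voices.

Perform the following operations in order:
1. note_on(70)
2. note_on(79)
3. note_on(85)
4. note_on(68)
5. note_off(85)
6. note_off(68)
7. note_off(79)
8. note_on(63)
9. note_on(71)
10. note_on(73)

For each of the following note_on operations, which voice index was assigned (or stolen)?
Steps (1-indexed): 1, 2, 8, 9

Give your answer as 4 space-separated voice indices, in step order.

Answer: 0 1 0 1

Derivation:
Op 1: note_on(70): voice 0 is free -> assigned | voices=[70 - -]
Op 2: note_on(79): voice 1 is free -> assigned | voices=[70 79 -]
Op 3: note_on(85): voice 2 is free -> assigned | voices=[70 79 85]
Op 4: note_on(68): all voices busy, STEAL voice 0 (pitch 70, oldest) -> assign | voices=[68 79 85]
Op 5: note_off(85): free voice 2 | voices=[68 79 -]
Op 6: note_off(68): free voice 0 | voices=[- 79 -]
Op 7: note_off(79): free voice 1 | voices=[- - -]
Op 8: note_on(63): voice 0 is free -> assigned | voices=[63 - -]
Op 9: note_on(71): voice 1 is free -> assigned | voices=[63 71 -]
Op 10: note_on(73): voice 2 is free -> assigned | voices=[63 71 73]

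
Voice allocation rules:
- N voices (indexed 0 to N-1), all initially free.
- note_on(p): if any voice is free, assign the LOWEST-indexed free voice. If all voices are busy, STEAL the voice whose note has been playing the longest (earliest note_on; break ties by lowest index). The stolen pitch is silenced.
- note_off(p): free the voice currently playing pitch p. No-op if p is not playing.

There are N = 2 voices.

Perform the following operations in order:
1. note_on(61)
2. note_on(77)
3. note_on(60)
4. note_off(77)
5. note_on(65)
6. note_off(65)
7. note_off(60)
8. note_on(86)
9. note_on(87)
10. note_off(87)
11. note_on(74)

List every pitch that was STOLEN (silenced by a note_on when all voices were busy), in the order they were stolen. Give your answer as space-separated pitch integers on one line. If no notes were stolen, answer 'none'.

Op 1: note_on(61): voice 0 is free -> assigned | voices=[61 -]
Op 2: note_on(77): voice 1 is free -> assigned | voices=[61 77]
Op 3: note_on(60): all voices busy, STEAL voice 0 (pitch 61, oldest) -> assign | voices=[60 77]
Op 4: note_off(77): free voice 1 | voices=[60 -]
Op 5: note_on(65): voice 1 is free -> assigned | voices=[60 65]
Op 6: note_off(65): free voice 1 | voices=[60 -]
Op 7: note_off(60): free voice 0 | voices=[- -]
Op 8: note_on(86): voice 0 is free -> assigned | voices=[86 -]
Op 9: note_on(87): voice 1 is free -> assigned | voices=[86 87]
Op 10: note_off(87): free voice 1 | voices=[86 -]
Op 11: note_on(74): voice 1 is free -> assigned | voices=[86 74]

Answer: 61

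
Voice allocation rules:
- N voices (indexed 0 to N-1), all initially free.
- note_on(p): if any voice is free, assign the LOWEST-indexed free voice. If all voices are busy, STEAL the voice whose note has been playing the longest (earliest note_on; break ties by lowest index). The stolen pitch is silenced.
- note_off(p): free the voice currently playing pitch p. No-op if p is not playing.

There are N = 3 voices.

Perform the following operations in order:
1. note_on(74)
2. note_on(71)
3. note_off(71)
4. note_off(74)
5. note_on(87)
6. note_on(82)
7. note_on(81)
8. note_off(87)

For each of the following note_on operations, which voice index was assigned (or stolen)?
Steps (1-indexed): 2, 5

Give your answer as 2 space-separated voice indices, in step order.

Answer: 1 0

Derivation:
Op 1: note_on(74): voice 0 is free -> assigned | voices=[74 - -]
Op 2: note_on(71): voice 1 is free -> assigned | voices=[74 71 -]
Op 3: note_off(71): free voice 1 | voices=[74 - -]
Op 4: note_off(74): free voice 0 | voices=[- - -]
Op 5: note_on(87): voice 0 is free -> assigned | voices=[87 - -]
Op 6: note_on(82): voice 1 is free -> assigned | voices=[87 82 -]
Op 7: note_on(81): voice 2 is free -> assigned | voices=[87 82 81]
Op 8: note_off(87): free voice 0 | voices=[- 82 81]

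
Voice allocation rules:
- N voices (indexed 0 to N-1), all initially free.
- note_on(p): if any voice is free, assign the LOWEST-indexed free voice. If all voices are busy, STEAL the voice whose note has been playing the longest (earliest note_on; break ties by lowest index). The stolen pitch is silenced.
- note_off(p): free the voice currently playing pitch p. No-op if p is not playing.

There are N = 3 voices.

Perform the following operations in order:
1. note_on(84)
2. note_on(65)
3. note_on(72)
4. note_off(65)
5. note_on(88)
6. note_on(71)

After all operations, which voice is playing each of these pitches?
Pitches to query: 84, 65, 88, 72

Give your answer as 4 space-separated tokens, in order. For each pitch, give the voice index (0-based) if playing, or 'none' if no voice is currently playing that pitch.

Answer: none none 1 2

Derivation:
Op 1: note_on(84): voice 0 is free -> assigned | voices=[84 - -]
Op 2: note_on(65): voice 1 is free -> assigned | voices=[84 65 -]
Op 3: note_on(72): voice 2 is free -> assigned | voices=[84 65 72]
Op 4: note_off(65): free voice 1 | voices=[84 - 72]
Op 5: note_on(88): voice 1 is free -> assigned | voices=[84 88 72]
Op 6: note_on(71): all voices busy, STEAL voice 0 (pitch 84, oldest) -> assign | voices=[71 88 72]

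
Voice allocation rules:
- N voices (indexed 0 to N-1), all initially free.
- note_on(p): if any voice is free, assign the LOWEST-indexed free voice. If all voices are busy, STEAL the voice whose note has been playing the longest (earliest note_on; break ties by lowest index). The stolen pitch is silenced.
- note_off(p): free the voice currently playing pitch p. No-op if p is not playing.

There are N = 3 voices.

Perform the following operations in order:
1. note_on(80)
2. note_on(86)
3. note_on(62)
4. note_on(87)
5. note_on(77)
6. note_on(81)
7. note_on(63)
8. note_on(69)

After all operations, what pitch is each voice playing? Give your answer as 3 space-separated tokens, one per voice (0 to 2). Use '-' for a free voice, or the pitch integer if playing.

Op 1: note_on(80): voice 0 is free -> assigned | voices=[80 - -]
Op 2: note_on(86): voice 1 is free -> assigned | voices=[80 86 -]
Op 3: note_on(62): voice 2 is free -> assigned | voices=[80 86 62]
Op 4: note_on(87): all voices busy, STEAL voice 0 (pitch 80, oldest) -> assign | voices=[87 86 62]
Op 5: note_on(77): all voices busy, STEAL voice 1 (pitch 86, oldest) -> assign | voices=[87 77 62]
Op 6: note_on(81): all voices busy, STEAL voice 2 (pitch 62, oldest) -> assign | voices=[87 77 81]
Op 7: note_on(63): all voices busy, STEAL voice 0 (pitch 87, oldest) -> assign | voices=[63 77 81]
Op 8: note_on(69): all voices busy, STEAL voice 1 (pitch 77, oldest) -> assign | voices=[63 69 81]

Answer: 63 69 81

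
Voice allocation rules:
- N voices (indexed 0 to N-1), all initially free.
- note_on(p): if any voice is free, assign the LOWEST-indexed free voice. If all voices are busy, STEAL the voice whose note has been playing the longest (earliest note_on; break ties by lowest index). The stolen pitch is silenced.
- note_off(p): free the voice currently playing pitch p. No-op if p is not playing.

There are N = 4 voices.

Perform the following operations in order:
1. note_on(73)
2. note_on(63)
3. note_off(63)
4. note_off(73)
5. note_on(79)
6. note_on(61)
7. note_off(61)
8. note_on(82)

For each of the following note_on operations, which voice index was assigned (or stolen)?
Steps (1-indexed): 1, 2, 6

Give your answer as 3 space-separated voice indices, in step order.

Op 1: note_on(73): voice 0 is free -> assigned | voices=[73 - - -]
Op 2: note_on(63): voice 1 is free -> assigned | voices=[73 63 - -]
Op 3: note_off(63): free voice 1 | voices=[73 - - -]
Op 4: note_off(73): free voice 0 | voices=[- - - -]
Op 5: note_on(79): voice 0 is free -> assigned | voices=[79 - - -]
Op 6: note_on(61): voice 1 is free -> assigned | voices=[79 61 - -]
Op 7: note_off(61): free voice 1 | voices=[79 - - -]
Op 8: note_on(82): voice 1 is free -> assigned | voices=[79 82 - -]

Answer: 0 1 1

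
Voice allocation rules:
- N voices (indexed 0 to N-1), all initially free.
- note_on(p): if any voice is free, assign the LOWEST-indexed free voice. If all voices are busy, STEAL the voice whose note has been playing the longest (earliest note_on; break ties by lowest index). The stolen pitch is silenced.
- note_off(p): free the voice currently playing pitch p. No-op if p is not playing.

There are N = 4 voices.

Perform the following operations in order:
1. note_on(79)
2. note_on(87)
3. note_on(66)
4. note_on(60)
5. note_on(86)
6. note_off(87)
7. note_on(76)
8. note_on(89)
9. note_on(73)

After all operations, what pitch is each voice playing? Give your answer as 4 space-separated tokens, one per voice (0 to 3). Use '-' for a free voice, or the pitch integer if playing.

Answer: 86 76 89 73

Derivation:
Op 1: note_on(79): voice 0 is free -> assigned | voices=[79 - - -]
Op 2: note_on(87): voice 1 is free -> assigned | voices=[79 87 - -]
Op 3: note_on(66): voice 2 is free -> assigned | voices=[79 87 66 -]
Op 4: note_on(60): voice 3 is free -> assigned | voices=[79 87 66 60]
Op 5: note_on(86): all voices busy, STEAL voice 0 (pitch 79, oldest) -> assign | voices=[86 87 66 60]
Op 6: note_off(87): free voice 1 | voices=[86 - 66 60]
Op 7: note_on(76): voice 1 is free -> assigned | voices=[86 76 66 60]
Op 8: note_on(89): all voices busy, STEAL voice 2 (pitch 66, oldest) -> assign | voices=[86 76 89 60]
Op 9: note_on(73): all voices busy, STEAL voice 3 (pitch 60, oldest) -> assign | voices=[86 76 89 73]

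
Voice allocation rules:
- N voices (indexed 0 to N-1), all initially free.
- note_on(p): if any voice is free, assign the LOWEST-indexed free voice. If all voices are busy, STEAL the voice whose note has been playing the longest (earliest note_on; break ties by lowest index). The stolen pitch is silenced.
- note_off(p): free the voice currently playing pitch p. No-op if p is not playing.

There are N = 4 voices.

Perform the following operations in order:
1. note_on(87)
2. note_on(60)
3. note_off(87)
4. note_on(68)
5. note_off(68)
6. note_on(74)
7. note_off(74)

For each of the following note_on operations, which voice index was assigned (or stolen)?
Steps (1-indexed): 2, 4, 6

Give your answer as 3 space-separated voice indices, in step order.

Answer: 1 0 0

Derivation:
Op 1: note_on(87): voice 0 is free -> assigned | voices=[87 - - -]
Op 2: note_on(60): voice 1 is free -> assigned | voices=[87 60 - -]
Op 3: note_off(87): free voice 0 | voices=[- 60 - -]
Op 4: note_on(68): voice 0 is free -> assigned | voices=[68 60 - -]
Op 5: note_off(68): free voice 0 | voices=[- 60 - -]
Op 6: note_on(74): voice 0 is free -> assigned | voices=[74 60 - -]
Op 7: note_off(74): free voice 0 | voices=[- 60 - -]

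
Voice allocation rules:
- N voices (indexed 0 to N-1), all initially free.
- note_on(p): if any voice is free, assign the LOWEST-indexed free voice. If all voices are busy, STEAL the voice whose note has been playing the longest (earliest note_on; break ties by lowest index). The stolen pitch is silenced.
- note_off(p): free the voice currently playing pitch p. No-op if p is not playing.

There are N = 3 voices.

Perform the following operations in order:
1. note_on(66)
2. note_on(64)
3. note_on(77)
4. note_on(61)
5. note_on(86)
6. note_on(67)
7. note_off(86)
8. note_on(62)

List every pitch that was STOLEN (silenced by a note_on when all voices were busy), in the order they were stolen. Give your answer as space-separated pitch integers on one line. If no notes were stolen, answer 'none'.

Answer: 66 64 77

Derivation:
Op 1: note_on(66): voice 0 is free -> assigned | voices=[66 - -]
Op 2: note_on(64): voice 1 is free -> assigned | voices=[66 64 -]
Op 3: note_on(77): voice 2 is free -> assigned | voices=[66 64 77]
Op 4: note_on(61): all voices busy, STEAL voice 0 (pitch 66, oldest) -> assign | voices=[61 64 77]
Op 5: note_on(86): all voices busy, STEAL voice 1 (pitch 64, oldest) -> assign | voices=[61 86 77]
Op 6: note_on(67): all voices busy, STEAL voice 2 (pitch 77, oldest) -> assign | voices=[61 86 67]
Op 7: note_off(86): free voice 1 | voices=[61 - 67]
Op 8: note_on(62): voice 1 is free -> assigned | voices=[61 62 67]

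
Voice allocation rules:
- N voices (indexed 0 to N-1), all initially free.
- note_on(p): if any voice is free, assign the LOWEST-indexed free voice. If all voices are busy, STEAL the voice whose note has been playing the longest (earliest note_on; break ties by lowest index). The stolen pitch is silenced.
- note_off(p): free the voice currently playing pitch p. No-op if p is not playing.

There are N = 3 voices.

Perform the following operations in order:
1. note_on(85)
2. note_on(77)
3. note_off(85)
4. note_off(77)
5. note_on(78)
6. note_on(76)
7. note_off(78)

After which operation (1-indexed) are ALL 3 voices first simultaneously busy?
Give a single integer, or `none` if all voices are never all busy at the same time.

Op 1: note_on(85): voice 0 is free -> assigned | voices=[85 - -]
Op 2: note_on(77): voice 1 is free -> assigned | voices=[85 77 -]
Op 3: note_off(85): free voice 0 | voices=[- 77 -]
Op 4: note_off(77): free voice 1 | voices=[- - -]
Op 5: note_on(78): voice 0 is free -> assigned | voices=[78 - -]
Op 6: note_on(76): voice 1 is free -> assigned | voices=[78 76 -]
Op 7: note_off(78): free voice 0 | voices=[- 76 -]

Answer: none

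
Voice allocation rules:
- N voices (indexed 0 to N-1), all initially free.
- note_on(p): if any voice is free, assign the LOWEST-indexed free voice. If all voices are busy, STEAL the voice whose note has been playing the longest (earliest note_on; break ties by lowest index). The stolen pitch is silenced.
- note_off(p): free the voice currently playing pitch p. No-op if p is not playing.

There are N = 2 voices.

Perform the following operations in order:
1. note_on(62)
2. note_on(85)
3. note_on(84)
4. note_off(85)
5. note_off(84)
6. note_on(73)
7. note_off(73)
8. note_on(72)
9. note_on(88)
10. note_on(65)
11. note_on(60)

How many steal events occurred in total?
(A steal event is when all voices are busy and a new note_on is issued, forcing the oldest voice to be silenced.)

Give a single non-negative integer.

Op 1: note_on(62): voice 0 is free -> assigned | voices=[62 -]
Op 2: note_on(85): voice 1 is free -> assigned | voices=[62 85]
Op 3: note_on(84): all voices busy, STEAL voice 0 (pitch 62, oldest) -> assign | voices=[84 85]
Op 4: note_off(85): free voice 1 | voices=[84 -]
Op 5: note_off(84): free voice 0 | voices=[- -]
Op 6: note_on(73): voice 0 is free -> assigned | voices=[73 -]
Op 7: note_off(73): free voice 0 | voices=[- -]
Op 8: note_on(72): voice 0 is free -> assigned | voices=[72 -]
Op 9: note_on(88): voice 1 is free -> assigned | voices=[72 88]
Op 10: note_on(65): all voices busy, STEAL voice 0 (pitch 72, oldest) -> assign | voices=[65 88]
Op 11: note_on(60): all voices busy, STEAL voice 1 (pitch 88, oldest) -> assign | voices=[65 60]

Answer: 3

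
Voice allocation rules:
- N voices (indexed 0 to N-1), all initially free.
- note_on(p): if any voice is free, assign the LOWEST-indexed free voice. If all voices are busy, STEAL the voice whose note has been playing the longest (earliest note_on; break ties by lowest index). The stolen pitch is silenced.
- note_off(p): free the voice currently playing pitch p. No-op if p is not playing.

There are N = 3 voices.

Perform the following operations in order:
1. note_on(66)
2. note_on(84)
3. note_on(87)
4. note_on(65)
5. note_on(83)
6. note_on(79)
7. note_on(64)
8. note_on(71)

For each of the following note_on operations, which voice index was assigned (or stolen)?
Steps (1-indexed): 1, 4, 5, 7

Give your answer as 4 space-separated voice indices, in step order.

Answer: 0 0 1 0

Derivation:
Op 1: note_on(66): voice 0 is free -> assigned | voices=[66 - -]
Op 2: note_on(84): voice 1 is free -> assigned | voices=[66 84 -]
Op 3: note_on(87): voice 2 is free -> assigned | voices=[66 84 87]
Op 4: note_on(65): all voices busy, STEAL voice 0 (pitch 66, oldest) -> assign | voices=[65 84 87]
Op 5: note_on(83): all voices busy, STEAL voice 1 (pitch 84, oldest) -> assign | voices=[65 83 87]
Op 6: note_on(79): all voices busy, STEAL voice 2 (pitch 87, oldest) -> assign | voices=[65 83 79]
Op 7: note_on(64): all voices busy, STEAL voice 0 (pitch 65, oldest) -> assign | voices=[64 83 79]
Op 8: note_on(71): all voices busy, STEAL voice 1 (pitch 83, oldest) -> assign | voices=[64 71 79]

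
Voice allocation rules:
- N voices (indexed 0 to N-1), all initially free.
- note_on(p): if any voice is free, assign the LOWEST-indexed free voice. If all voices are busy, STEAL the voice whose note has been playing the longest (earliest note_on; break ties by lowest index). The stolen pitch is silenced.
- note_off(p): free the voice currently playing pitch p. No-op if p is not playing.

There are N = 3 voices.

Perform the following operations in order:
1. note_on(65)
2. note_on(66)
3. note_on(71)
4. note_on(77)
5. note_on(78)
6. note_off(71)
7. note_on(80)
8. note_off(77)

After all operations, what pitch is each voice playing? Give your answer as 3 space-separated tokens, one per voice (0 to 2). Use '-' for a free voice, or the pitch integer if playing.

Answer: - 78 80

Derivation:
Op 1: note_on(65): voice 0 is free -> assigned | voices=[65 - -]
Op 2: note_on(66): voice 1 is free -> assigned | voices=[65 66 -]
Op 3: note_on(71): voice 2 is free -> assigned | voices=[65 66 71]
Op 4: note_on(77): all voices busy, STEAL voice 0 (pitch 65, oldest) -> assign | voices=[77 66 71]
Op 5: note_on(78): all voices busy, STEAL voice 1 (pitch 66, oldest) -> assign | voices=[77 78 71]
Op 6: note_off(71): free voice 2 | voices=[77 78 -]
Op 7: note_on(80): voice 2 is free -> assigned | voices=[77 78 80]
Op 8: note_off(77): free voice 0 | voices=[- 78 80]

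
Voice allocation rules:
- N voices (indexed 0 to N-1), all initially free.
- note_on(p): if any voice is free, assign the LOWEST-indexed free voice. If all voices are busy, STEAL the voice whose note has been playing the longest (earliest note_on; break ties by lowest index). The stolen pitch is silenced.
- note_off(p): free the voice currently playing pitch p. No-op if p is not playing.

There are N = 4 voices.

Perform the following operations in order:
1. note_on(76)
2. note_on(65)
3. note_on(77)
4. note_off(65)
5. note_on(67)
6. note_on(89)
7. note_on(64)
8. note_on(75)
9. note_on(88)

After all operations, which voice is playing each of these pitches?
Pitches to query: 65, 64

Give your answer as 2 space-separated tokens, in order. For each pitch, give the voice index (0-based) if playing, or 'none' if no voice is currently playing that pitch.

Op 1: note_on(76): voice 0 is free -> assigned | voices=[76 - - -]
Op 2: note_on(65): voice 1 is free -> assigned | voices=[76 65 - -]
Op 3: note_on(77): voice 2 is free -> assigned | voices=[76 65 77 -]
Op 4: note_off(65): free voice 1 | voices=[76 - 77 -]
Op 5: note_on(67): voice 1 is free -> assigned | voices=[76 67 77 -]
Op 6: note_on(89): voice 3 is free -> assigned | voices=[76 67 77 89]
Op 7: note_on(64): all voices busy, STEAL voice 0 (pitch 76, oldest) -> assign | voices=[64 67 77 89]
Op 8: note_on(75): all voices busy, STEAL voice 2 (pitch 77, oldest) -> assign | voices=[64 67 75 89]
Op 9: note_on(88): all voices busy, STEAL voice 1 (pitch 67, oldest) -> assign | voices=[64 88 75 89]

Answer: none 0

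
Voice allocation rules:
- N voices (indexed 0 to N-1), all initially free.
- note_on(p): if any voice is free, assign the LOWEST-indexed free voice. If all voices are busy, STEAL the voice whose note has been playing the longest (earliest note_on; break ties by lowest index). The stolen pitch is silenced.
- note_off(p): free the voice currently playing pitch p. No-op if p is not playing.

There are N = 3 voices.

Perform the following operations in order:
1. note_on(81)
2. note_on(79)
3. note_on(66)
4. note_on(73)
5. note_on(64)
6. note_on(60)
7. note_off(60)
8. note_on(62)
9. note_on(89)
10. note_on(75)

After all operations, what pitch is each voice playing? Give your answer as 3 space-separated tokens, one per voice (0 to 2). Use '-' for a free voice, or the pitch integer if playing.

Answer: 89 75 62

Derivation:
Op 1: note_on(81): voice 0 is free -> assigned | voices=[81 - -]
Op 2: note_on(79): voice 1 is free -> assigned | voices=[81 79 -]
Op 3: note_on(66): voice 2 is free -> assigned | voices=[81 79 66]
Op 4: note_on(73): all voices busy, STEAL voice 0 (pitch 81, oldest) -> assign | voices=[73 79 66]
Op 5: note_on(64): all voices busy, STEAL voice 1 (pitch 79, oldest) -> assign | voices=[73 64 66]
Op 6: note_on(60): all voices busy, STEAL voice 2 (pitch 66, oldest) -> assign | voices=[73 64 60]
Op 7: note_off(60): free voice 2 | voices=[73 64 -]
Op 8: note_on(62): voice 2 is free -> assigned | voices=[73 64 62]
Op 9: note_on(89): all voices busy, STEAL voice 0 (pitch 73, oldest) -> assign | voices=[89 64 62]
Op 10: note_on(75): all voices busy, STEAL voice 1 (pitch 64, oldest) -> assign | voices=[89 75 62]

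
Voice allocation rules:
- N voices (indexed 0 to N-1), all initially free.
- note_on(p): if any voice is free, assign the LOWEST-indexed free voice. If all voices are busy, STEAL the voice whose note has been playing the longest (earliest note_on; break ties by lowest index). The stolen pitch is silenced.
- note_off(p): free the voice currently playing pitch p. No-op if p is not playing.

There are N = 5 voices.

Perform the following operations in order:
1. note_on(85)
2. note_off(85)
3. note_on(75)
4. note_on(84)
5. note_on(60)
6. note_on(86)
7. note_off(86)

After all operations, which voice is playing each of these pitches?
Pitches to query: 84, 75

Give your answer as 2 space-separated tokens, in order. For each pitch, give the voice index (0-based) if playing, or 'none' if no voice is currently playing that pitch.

Answer: 1 0

Derivation:
Op 1: note_on(85): voice 0 is free -> assigned | voices=[85 - - - -]
Op 2: note_off(85): free voice 0 | voices=[- - - - -]
Op 3: note_on(75): voice 0 is free -> assigned | voices=[75 - - - -]
Op 4: note_on(84): voice 1 is free -> assigned | voices=[75 84 - - -]
Op 5: note_on(60): voice 2 is free -> assigned | voices=[75 84 60 - -]
Op 6: note_on(86): voice 3 is free -> assigned | voices=[75 84 60 86 -]
Op 7: note_off(86): free voice 3 | voices=[75 84 60 - -]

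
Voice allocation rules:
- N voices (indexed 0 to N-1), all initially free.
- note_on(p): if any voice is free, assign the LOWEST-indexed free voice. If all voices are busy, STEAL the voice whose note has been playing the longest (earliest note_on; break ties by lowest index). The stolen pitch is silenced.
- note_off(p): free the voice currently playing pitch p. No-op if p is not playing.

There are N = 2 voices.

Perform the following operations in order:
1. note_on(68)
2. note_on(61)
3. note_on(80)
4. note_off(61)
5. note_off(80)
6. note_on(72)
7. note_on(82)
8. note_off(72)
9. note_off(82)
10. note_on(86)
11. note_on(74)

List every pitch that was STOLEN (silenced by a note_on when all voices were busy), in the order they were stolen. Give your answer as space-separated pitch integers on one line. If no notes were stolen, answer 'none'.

Answer: 68

Derivation:
Op 1: note_on(68): voice 0 is free -> assigned | voices=[68 -]
Op 2: note_on(61): voice 1 is free -> assigned | voices=[68 61]
Op 3: note_on(80): all voices busy, STEAL voice 0 (pitch 68, oldest) -> assign | voices=[80 61]
Op 4: note_off(61): free voice 1 | voices=[80 -]
Op 5: note_off(80): free voice 0 | voices=[- -]
Op 6: note_on(72): voice 0 is free -> assigned | voices=[72 -]
Op 7: note_on(82): voice 1 is free -> assigned | voices=[72 82]
Op 8: note_off(72): free voice 0 | voices=[- 82]
Op 9: note_off(82): free voice 1 | voices=[- -]
Op 10: note_on(86): voice 0 is free -> assigned | voices=[86 -]
Op 11: note_on(74): voice 1 is free -> assigned | voices=[86 74]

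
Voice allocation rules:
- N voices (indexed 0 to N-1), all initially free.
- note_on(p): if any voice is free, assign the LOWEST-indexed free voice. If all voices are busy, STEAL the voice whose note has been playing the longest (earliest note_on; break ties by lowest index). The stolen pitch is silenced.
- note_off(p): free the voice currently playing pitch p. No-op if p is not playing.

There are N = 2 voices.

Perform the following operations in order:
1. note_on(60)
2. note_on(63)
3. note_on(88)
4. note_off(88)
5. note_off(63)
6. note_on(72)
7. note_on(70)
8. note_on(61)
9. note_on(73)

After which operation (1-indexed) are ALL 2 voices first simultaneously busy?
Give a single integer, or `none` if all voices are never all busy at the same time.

Answer: 2

Derivation:
Op 1: note_on(60): voice 0 is free -> assigned | voices=[60 -]
Op 2: note_on(63): voice 1 is free -> assigned | voices=[60 63]
Op 3: note_on(88): all voices busy, STEAL voice 0 (pitch 60, oldest) -> assign | voices=[88 63]
Op 4: note_off(88): free voice 0 | voices=[- 63]
Op 5: note_off(63): free voice 1 | voices=[- -]
Op 6: note_on(72): voice 0 is free -> assigned | voices=[72 -]
Op 7: note_on(70): voice 1 is free -> assigned | voices=[72 70]
Op 8: note_on(61): all voices busy, STEAL voice 0 (pitch 72, oldest) -> assign | voices=[61 70]
Op 9: note_on(73): all voices busy, STEAL voice 1 (pitch 70, oldest) -> assign | voices=[61 73]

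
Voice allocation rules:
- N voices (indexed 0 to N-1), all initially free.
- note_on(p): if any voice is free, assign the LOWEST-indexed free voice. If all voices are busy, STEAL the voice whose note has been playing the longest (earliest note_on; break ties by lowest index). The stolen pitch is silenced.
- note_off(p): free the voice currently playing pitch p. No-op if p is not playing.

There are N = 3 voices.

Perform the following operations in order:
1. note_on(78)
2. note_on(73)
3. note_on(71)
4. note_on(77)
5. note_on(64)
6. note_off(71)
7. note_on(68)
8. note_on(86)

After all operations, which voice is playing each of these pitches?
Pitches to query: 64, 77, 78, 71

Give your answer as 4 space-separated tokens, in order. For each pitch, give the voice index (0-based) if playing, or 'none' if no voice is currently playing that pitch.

Answer: 1 none none none

Derivation:
Op 1: note_on(78): voice 0 is free -> assigned | voices=[78 - -]
Op 2: note_on(73): voice 1 is free -> assigned | voices=[78 73 -]
Op 3: note_on(71): voice 2 is free -> assigned | voices=[78 73 71]
Op 4: note_on(77): all voices busy, STEAL voice 0 (pitch 78, oldest) -> assign | voices=[77 73 71]
Op 5: note_on(64): all voices busy, STEAL voice 1 (pitch 73, oldest) -> assign | voices=[77 64 71]
Op 6: note_off(71): free voice 2 | voices=[77 64 -]
Op 7: note_on(68): voice 2 is free -> assigned | voices=[77 64 68]
Op 8: note_on(86): all voices busy, STEAL voice 0 (pitch 77, oldest) -> assign | voices=[86 64 68]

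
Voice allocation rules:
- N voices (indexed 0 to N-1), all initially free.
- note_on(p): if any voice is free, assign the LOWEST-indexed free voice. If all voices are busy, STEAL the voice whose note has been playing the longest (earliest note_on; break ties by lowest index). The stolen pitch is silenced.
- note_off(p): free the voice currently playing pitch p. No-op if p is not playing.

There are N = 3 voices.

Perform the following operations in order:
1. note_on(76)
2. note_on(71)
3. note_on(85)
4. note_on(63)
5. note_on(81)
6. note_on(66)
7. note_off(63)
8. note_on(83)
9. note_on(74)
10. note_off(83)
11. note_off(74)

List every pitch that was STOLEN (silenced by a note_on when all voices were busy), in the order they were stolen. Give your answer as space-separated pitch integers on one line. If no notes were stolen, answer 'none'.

Answer: 76 71 85 81

Derivation:
Op 1: note_on(76): voice 0 is free -> assigned | voices=[76 - -]
Op 2: note_on(71): voice 1 is free -> assigned | voices=[76 71 -]
Op 3: note_on(85): voice 2 is free -> assigned | voices=[76 71 85]
Op 4: note_on(63): all voices busy, STEAL voice 0 (pitch 76, oldest) -> assign | voices=[63 71 85]
Op 5: note_on(81): all voices busy, STEAL voice 1 (pitch 71, oldest) -> assign | voices=[63 81 85]
Op 6: note_on(66): all voices busy, STEAL voice 2 (pitch 85, oldest) -> assign | voices=[63 81 66]
Op 7: note_off(63): free voice 0 | voices=[- 81 66]
Op 8: note_on(83): voice 0 is free -> assigned | voices=[83 81 66]
Op 9: note_on(74): all voices busy, STEAL voice 1 (pitch 81, oldest) -> assign | voices=[83 74 66]
Op 10: note_off(83): free voice 0 | voices=[- 74 66]
Op 11: note_off(74): free voice 1 | voices=[- - 66]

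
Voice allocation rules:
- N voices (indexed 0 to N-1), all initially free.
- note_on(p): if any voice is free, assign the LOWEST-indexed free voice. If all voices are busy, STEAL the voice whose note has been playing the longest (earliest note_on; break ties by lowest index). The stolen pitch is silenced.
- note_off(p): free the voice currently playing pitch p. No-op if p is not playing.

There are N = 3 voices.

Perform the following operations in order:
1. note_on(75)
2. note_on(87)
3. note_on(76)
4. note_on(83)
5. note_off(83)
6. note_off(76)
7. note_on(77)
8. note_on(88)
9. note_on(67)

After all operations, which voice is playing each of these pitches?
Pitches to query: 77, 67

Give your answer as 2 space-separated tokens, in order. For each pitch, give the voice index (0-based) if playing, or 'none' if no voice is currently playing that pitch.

Op 1: note_on(75): voice 0 is free -> assigned | voices=[75 - -]
Op 2: note_on(87): voice 1 is free -> assigned | voices=[75 87 -]
Op 3: note_on(76): voice 2 is free -> assigned | voices=[75 87 76]
Op 4: note_on(83): all voices busy, STEAL voice 0 (pitch 75, oldest) -> assign | voices=[83 87 76]
Op 5: note_off(83): free voice 0 | voices=[- 87 76]
Op 6: note_off(76): free voice 2 | voices=[- 87 -]
Op 7: note_on(77): voice 0 is free -> assigned | voices=[77 87 -]
Op 8: note_on(88): voice 2 is free -> assigned | voices=[77 87 88]
Op 9: note_on(67): all voices busy, STEAL voice 1 (pitch 87, oldest) -> assign | voices=[77 67 88]

Answer: 0 1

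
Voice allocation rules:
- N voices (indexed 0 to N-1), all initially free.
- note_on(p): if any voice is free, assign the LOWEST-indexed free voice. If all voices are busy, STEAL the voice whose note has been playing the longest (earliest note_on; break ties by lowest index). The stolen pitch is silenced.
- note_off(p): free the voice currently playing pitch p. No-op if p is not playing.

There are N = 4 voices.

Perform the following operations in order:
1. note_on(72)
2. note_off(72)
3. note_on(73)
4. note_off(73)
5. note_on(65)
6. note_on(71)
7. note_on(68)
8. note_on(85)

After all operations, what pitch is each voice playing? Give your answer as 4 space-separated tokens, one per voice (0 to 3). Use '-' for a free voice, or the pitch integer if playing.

Answer: 65 71 68 85

Derivation:
Op 1: note_on(72): voice 0 is free -> assigned | voices=[72 - - -]
Op 2: note_off(72): free voice 0 | voices=[- - - -]
Op 3: note_on(73): voice 0 is free -> assigned | voices=[73 - - -]
Op 4: note_off(73): free voice 0 | voices=[- - - -]
Op 5: note_on(65): voice 0 is free -> assigned | voices=[65 - - -]
Op 6: note_on(71): voice 1 is free -> assigned | voices=[65 71 - -]
Op 7: note_on(68): voice 2 is free -> assigned | voices=[65 71 68 -]
Op 8: note_on(85): voice 3 is free -> assigned | voices=[65 71 68 85]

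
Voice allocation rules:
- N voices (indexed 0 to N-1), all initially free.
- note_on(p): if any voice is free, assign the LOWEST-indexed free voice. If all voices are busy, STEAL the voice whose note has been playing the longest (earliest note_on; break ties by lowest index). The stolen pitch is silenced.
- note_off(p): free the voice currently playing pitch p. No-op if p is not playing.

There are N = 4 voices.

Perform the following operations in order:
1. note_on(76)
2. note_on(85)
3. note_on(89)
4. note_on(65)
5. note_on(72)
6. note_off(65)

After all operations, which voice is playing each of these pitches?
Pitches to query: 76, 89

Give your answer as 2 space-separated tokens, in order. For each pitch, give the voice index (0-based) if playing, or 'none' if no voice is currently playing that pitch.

Op 1: note_on(76): voice 0 is free -> assigned | voices=[76 - - -]
Op 2: note_on(85): voice 1 is free -> assigned | voices=[76 85 - -]
Op 3: note_on(89): voice 2 is free -> assigned | voices=[76 85 89 -]
Op 4: note_on(65): voice 3 is free -> assigned | voices=[76 85 89 65]
Op 5: note_on(72): all voices busy, STEAL voice 0 (pitch 76, oldest) -> assign | voices=[72 85 89 65]
Op 6: note_off(65): free voice 3 | voices=[72 85 89 -]

Answer: none 2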